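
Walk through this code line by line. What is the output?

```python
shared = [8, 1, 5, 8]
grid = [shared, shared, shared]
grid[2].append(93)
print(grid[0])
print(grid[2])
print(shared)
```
[8, 1, 5, 8, 93]
[8, 1, 5, 8, 93]
[8, 1, 5, 8, 93]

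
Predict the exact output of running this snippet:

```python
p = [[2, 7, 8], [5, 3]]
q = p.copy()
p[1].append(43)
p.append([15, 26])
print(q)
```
[[2, 7, 8], [5, 3, 43]]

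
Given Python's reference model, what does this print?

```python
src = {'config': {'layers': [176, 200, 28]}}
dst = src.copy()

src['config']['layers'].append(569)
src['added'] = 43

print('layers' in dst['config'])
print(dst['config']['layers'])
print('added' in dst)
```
True
[176, 200, 28, 569]
False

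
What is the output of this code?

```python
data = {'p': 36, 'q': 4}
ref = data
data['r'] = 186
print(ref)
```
{'p': 36, 'q': 4, 'r': 186}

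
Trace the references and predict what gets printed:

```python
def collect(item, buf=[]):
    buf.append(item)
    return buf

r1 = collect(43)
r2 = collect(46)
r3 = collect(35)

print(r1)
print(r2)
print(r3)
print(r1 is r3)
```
[43, 46, 35]
[43, 46, 35]
[43, 46, 35]
True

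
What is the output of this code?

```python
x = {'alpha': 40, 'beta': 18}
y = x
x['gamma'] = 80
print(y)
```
{'alpha': 40, 'beta': 18, 'gamma': 80}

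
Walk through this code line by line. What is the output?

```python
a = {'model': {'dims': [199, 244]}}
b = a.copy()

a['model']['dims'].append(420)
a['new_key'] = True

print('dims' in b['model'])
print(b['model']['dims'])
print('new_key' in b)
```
True
[199, 244, 420]
False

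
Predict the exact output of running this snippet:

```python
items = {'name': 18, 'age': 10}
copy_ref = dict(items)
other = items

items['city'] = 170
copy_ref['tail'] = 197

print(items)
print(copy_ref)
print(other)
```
{'name': 18, 'age': 10, 'city': 170}
{'name': 18, 'age': 10, 'tail': 197}
{'name': 18, 'age': 10, 'city': 170}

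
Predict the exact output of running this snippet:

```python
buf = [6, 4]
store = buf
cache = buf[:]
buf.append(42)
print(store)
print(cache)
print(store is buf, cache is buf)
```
[6, 4, 42]
[6, 4]
True False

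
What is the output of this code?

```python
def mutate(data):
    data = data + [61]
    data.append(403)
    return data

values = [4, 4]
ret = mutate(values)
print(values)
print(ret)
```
[4, 4]
[4, 4, 61, 403]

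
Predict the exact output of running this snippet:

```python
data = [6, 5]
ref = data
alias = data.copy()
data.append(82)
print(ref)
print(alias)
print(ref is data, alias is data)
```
[6, 5, 82]
[6, 5]
True False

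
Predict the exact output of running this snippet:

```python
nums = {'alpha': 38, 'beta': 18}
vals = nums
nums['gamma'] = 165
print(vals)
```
{'alpha': 38, 'beta': 18, 'gamma': 165}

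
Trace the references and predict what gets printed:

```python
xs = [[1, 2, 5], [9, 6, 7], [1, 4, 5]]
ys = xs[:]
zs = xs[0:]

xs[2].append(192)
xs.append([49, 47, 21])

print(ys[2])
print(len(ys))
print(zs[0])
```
[1, 4, 5, 192]
3
[1, 2, 5]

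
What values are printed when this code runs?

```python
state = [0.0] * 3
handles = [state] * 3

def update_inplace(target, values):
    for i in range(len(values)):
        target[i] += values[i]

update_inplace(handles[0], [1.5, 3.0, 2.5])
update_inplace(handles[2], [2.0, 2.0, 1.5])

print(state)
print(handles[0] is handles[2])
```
[3.5, 5.0, 4.0]
True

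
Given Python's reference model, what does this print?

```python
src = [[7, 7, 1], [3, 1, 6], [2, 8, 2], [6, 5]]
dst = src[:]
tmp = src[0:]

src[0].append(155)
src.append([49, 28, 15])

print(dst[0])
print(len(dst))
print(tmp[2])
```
[7, 7, 1, 155]
4
[2, 8, 2]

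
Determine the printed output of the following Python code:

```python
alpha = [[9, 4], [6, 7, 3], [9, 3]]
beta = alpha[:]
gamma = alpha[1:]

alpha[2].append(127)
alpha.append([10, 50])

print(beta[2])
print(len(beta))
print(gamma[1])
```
[9, 3, 127]
3
[9, 3, 127]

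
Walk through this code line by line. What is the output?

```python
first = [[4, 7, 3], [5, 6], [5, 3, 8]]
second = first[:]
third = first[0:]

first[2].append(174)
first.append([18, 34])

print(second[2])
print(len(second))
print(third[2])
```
[5, 3, 8, 174]
3
[5, 3, 8, 174]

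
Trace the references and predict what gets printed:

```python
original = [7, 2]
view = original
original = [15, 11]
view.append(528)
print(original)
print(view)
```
[15, 11]
[7, 2, 528]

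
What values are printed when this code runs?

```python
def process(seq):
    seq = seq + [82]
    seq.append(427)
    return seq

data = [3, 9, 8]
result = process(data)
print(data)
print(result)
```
[3, 9, 8]
[3, 9, 8, 82, 427]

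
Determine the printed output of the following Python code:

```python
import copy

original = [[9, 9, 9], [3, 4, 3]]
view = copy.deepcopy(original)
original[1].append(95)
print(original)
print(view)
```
[[9, 9, 9], [3, 4, 3, 95]]
[[9, 9, 9], [3, 4, 3]]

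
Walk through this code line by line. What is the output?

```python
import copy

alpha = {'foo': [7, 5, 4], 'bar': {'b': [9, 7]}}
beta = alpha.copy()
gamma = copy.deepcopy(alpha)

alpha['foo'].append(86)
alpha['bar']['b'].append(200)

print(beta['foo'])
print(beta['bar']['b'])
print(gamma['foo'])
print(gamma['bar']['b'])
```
[7, 5, 4, 86]
[9, 7, 200]
[7, 5, 4]
[9, 7]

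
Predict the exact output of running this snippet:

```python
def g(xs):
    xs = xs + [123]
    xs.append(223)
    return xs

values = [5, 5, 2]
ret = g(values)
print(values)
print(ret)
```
[5, 5, 2]
[5, 5, 2, 123, 223]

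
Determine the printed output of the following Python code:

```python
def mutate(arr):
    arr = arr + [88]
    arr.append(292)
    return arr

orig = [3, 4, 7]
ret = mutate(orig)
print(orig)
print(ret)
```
[3, 4, 7]
[3, 4, 7, 88, 292]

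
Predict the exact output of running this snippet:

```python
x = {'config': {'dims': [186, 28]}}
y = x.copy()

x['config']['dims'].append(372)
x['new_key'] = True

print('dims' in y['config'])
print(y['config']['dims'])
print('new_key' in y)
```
True
[186, 28, 372]
False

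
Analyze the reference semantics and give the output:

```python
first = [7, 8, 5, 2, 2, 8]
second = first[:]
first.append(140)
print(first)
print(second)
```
[7, 8, 5, 2, 2, 8, 140]
[7, 8, 5, 2, 2, 8]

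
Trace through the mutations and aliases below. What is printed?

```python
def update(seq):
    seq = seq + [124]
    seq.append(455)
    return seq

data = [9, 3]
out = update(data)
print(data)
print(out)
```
[9, 3]
[9, 3, 124, 455]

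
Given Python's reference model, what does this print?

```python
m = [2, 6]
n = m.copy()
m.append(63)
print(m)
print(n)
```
[2, 6, 63]
[2, 6]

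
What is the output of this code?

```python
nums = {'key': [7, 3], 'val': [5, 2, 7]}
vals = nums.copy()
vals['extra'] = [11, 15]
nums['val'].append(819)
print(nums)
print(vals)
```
{'key': [7, 3], 'val': [5, 2, 7, 819]}
{'key': [7, 3], 'val': [5, 2, 7, 819], 'extra': [11, 15]}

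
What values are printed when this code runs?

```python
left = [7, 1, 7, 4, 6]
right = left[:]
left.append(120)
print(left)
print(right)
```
[7, 1, 7, 4, 6, 120]
[7, 1, 7, 4, 6]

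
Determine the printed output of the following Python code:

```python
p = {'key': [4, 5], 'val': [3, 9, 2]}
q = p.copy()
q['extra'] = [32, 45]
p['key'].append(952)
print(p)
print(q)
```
{'key': [4, 5, 952], 'val': [3, 9, 2]}
{'key': [4, 5, 952], 'val': [3, 9, 2], 'extra': [32, 45]}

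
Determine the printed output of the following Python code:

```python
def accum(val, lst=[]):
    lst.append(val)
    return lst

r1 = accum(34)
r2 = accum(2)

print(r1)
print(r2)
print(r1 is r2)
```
[34, 2]
[34, 2]
True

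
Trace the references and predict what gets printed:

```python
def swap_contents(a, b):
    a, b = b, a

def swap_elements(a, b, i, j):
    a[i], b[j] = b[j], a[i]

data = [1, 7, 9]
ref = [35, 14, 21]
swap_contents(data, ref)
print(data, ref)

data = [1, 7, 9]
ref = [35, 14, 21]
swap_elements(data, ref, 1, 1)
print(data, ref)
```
[1, 7, 9] [35, 14, 21]
[1, 14, 9] [35, 7, 21]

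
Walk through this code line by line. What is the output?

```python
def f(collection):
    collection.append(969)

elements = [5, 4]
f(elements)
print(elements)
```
[5, 4, 969]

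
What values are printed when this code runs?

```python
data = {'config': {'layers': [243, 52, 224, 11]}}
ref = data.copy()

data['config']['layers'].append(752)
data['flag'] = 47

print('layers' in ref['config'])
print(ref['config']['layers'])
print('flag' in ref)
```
True
[243, 52, 224, 11, 752]
False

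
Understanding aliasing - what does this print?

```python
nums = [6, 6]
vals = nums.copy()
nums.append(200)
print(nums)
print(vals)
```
[6, 6, 200]
[6, 6]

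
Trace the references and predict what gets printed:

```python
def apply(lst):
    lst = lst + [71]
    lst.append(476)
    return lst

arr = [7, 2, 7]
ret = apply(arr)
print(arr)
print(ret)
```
[7, 2, 7]
[7, 2, 7, 71, 476]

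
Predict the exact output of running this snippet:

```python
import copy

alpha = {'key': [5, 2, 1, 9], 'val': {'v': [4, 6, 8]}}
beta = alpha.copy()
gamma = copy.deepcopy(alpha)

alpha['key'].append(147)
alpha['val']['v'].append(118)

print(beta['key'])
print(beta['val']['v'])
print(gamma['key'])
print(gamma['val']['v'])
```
[5, 2, 1, 9, 147]
[4, 6, 8, 118]
[5, 2, 1, 9]
[4, 6, 8]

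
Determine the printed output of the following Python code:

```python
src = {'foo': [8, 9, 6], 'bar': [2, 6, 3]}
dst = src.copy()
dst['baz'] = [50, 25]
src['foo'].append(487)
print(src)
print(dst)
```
{'foo': [8, 9, 6, 487], 'bar': [2, 6, 3]}
{'foo': [8, 9, 6, 487], 'bar': [2, 6, 3], 'baz': [50, 25]}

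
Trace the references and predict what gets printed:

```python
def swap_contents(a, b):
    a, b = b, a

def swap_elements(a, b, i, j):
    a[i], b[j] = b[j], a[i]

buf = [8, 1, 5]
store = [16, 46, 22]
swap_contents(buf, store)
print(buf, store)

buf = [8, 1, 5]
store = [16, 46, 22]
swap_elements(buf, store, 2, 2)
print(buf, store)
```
[8, 1, 5] [16, 46, 22]
[8, 1, 22] [16, 46, 5]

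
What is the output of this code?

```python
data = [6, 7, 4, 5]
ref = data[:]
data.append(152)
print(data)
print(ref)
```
[6, 7, 4, 5, 152]
[6, 7, 4, 5]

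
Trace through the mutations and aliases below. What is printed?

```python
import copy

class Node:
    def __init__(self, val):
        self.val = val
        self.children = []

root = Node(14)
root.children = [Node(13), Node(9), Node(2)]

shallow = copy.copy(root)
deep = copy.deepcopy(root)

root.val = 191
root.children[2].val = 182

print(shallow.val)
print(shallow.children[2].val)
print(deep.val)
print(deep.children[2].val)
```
14
182
14
2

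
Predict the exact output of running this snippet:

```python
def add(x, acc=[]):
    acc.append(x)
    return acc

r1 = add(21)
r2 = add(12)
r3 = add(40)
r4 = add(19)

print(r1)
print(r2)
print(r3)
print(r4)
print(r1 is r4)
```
[21, 12, 40, 19]
[21, 12, 40, 19]
[21, 12, 40, 19]
[21, 12, 40, 19]
True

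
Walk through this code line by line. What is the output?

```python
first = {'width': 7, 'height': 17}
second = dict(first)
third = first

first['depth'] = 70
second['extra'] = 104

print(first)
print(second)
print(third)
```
{'width': 7, 'height': 17, 'depth': 70}
{'width': 7, 'height': 17, 'extra': 104}
{'width': 7, 'height': 17, 'depth': 70}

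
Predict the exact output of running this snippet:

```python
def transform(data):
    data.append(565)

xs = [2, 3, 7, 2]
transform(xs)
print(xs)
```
[2, 3, 7, 2, 565]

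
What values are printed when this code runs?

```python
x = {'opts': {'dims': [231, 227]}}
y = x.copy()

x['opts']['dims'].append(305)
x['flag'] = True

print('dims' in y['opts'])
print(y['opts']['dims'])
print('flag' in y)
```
True
[231, 227, 305]
False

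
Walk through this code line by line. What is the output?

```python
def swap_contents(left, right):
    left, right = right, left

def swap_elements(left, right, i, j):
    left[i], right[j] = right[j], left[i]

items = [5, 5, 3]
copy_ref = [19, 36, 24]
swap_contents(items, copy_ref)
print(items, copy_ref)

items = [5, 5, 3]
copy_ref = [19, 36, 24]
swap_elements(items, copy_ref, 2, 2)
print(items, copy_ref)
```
[5, 5, 3] [19, 36, 24]
[5, 5, 24] [19, 36, 3]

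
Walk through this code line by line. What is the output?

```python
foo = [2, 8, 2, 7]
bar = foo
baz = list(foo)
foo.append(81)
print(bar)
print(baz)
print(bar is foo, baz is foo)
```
[2, 8, 2, 7, 81]
[2, 8, 2, 7]
True False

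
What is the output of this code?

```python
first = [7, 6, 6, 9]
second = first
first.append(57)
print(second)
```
[7, 6, 6, 9, 57]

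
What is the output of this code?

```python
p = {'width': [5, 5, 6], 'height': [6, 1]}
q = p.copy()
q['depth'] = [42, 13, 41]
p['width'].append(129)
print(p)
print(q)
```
{'width': [5, 5, 6, 129], 'height': [6, 1]}
{'width': [5, 5, 6, 129], 'height': [6, 1], 'depth': [42, 13, 41]}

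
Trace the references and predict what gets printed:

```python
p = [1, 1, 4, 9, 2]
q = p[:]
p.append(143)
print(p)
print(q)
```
[1, 1, 4, 9, 2, 143]
[1, 1, 4, 9, 2]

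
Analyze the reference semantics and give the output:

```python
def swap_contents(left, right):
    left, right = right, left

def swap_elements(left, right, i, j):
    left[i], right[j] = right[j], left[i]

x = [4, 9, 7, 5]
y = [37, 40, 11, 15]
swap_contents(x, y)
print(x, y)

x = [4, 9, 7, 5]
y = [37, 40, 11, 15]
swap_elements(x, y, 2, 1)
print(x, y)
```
[4, 9, 7, 5] [37, 40, 11, 15]
[4, 9, 40, 5] [37, 7, 11, 15]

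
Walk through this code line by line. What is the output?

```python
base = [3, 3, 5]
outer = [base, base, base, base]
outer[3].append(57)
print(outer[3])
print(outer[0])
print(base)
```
[3, 3, 5, 57]
[3, 3, 5, 57]
[3, 3, 5, 57]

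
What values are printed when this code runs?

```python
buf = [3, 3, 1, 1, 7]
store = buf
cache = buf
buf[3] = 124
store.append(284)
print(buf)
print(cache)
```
[3, 3, 1, 124, 7, 284]
[3, 3, 1, 124, 7, 284]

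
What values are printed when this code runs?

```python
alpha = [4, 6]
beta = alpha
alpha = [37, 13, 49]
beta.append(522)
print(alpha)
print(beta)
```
[37, 13, 49]
[4, 6, 522]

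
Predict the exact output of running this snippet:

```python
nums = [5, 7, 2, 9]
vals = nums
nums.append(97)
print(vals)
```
[5, 7, 2, 9, 97]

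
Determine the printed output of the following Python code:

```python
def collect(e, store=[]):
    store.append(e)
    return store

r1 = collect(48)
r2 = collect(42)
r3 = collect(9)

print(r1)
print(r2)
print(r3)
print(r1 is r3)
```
[48, 42, 9]
[48, 42, 9]
[48, 42, 9]
True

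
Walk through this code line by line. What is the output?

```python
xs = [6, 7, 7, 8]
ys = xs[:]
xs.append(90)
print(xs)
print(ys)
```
[6, 7, 7, 8, 90]
[6, 7, 7, 8]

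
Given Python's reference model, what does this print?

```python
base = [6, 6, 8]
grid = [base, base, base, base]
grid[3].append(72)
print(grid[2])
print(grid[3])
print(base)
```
[6, 6, 8, 72]
[6, 6, 8, 72]
[6, 6, 8, 72]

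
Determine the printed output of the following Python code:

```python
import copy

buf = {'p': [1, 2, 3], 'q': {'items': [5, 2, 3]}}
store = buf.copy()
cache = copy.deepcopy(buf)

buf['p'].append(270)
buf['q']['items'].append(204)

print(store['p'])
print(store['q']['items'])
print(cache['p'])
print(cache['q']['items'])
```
[1, 2, 3, 270]
[5, 2, 3, 204]
[1, 2, 3]
[5, 2, 3]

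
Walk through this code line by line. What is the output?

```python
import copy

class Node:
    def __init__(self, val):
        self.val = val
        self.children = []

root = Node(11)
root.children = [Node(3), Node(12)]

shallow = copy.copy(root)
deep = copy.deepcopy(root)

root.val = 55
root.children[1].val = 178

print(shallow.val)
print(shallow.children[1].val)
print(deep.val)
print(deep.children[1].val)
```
11
178
11
12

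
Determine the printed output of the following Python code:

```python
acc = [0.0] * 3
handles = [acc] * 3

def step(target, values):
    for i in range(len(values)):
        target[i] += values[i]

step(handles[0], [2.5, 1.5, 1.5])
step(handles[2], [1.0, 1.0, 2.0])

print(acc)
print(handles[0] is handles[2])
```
[3.5, 2.5, 3.5]
True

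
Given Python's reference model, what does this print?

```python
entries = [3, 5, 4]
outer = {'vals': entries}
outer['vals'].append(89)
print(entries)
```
[3, 5, 4, 89]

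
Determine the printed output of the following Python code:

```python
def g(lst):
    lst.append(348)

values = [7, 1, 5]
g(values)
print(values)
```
[7, 1, 5, 348]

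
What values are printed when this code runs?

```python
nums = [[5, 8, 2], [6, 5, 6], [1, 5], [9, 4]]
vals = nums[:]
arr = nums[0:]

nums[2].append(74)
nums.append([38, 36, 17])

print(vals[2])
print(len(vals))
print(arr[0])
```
[1, 5, 74]
4
[5, 8, 2]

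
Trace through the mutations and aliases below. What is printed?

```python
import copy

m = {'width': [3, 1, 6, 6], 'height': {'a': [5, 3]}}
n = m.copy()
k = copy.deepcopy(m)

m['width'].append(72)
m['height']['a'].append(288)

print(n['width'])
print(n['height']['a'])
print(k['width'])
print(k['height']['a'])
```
[3, 1, 6, 6, 72]
[5, 3, 288]
[3, 1, 6, 6]
[5, 3]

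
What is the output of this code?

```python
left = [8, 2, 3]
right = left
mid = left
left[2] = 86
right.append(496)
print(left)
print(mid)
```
[8, 2, 86, 496]
[8, 2, 86, 496]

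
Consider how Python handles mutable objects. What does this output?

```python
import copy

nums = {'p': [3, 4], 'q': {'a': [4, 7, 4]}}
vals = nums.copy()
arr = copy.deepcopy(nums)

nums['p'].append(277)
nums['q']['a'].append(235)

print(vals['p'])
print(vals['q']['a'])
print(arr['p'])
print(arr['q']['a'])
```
[3, 4, 277]
[4, 7, 4, 235]
[3, 4]
[4, 7, 4]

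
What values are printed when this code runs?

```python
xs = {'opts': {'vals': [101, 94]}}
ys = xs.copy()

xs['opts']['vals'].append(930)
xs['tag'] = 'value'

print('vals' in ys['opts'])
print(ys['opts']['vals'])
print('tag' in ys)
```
True
[101, 94, 930]
False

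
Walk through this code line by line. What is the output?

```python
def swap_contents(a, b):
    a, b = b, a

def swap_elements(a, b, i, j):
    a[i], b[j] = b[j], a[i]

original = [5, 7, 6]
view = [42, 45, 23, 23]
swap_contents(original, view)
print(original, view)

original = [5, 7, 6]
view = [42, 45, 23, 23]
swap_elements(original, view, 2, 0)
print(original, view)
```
[5, 7, 6] [42, 45, 23, 23]
[5, 7, 42] [6, 45, 23, 23]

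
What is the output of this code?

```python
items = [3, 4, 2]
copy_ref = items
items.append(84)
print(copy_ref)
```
[3, 4, 2, 84]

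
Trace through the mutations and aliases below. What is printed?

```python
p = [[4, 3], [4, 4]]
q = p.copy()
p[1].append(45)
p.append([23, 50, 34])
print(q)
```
[[4, 3], [4, 4, 45]]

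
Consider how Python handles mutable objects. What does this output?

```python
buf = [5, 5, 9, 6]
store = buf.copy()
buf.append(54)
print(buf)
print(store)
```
[5, 5, 9, 6, 54]
[5, 5, 9, 6]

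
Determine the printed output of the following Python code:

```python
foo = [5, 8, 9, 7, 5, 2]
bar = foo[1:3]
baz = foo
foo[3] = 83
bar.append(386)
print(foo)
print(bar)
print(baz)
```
[5, 8, 9, 83, 5, 2]
[8, 9, 386]
[5, 8, 9, 83, 5, 2]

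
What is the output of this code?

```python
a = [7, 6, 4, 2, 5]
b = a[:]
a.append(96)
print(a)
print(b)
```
[7, 6, 4, 2, 5, 96]
[7, 6, 4, 2, 5]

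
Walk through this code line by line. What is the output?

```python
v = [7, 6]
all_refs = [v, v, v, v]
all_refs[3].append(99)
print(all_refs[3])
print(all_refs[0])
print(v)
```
[7, 6, 99]
[7, 6, 99]
[7, 6, 99]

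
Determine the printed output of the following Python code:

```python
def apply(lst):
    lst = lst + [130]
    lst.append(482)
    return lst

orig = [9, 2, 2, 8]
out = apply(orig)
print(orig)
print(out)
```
[9, 2, 2, 8]
[9, 2, 2, 8, 130, 482]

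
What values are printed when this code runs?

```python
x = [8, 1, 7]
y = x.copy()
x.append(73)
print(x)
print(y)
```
[8, 1, 7, 73]
[8, 1, 7]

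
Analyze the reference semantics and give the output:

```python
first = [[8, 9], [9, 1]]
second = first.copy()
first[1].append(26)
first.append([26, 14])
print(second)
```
[[8, 9], [9, 1, 26]]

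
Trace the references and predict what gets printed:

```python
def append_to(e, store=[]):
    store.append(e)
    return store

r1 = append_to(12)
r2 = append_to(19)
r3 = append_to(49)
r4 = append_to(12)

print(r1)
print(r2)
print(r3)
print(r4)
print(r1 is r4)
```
[12, 19, 49, 12]
[12, 19, 49, 12]
[12, 19, 49, 12]
[12, 19, 49, 12]
True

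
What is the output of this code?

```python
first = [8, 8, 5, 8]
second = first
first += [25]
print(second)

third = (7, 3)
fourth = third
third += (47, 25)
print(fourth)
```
[8, 8, 5, 8, 25]
(7, 3)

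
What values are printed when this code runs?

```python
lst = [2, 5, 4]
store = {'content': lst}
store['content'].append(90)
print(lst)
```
[2, 5, 4, 90]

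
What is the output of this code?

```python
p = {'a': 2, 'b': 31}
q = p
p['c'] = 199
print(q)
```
{'a': 2, 'b': 31, 'c': 199}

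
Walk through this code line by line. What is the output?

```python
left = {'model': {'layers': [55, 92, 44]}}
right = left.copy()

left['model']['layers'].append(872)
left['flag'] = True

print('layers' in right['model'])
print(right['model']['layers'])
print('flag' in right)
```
True
[55, 92, 44, 872]
False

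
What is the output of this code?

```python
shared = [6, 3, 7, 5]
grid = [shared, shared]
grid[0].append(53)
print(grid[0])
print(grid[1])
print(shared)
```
[6, 3, 7, 5, 53]
[6, 3, 7, 5, 53]
[6, 3, 7, 5, 53]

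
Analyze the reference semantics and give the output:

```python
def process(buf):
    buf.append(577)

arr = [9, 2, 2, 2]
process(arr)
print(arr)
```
[9, 2, 2, 2, 577]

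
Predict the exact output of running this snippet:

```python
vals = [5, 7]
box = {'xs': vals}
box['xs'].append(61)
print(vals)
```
[5, 7, 61]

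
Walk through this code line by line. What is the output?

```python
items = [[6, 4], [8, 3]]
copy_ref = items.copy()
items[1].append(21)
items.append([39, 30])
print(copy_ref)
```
[[6, 4], [8, 3, 21]]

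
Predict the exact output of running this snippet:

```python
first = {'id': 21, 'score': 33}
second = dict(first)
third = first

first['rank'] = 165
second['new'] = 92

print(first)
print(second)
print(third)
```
{'id': 21, 'score': 33, 'rank': 165}
{'id': 21, 'score': 33, 'new': 92}
{'id': 21, 'score': 33, 'rank': 165}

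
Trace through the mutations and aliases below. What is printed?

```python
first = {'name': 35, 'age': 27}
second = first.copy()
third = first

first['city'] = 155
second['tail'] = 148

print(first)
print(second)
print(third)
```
{'name': 35, 'age': 27, 'city': 155}
{'name': 35, 'age': 27, 'tail': 148}
{'name': 35, 'age': 27, 'city': 155}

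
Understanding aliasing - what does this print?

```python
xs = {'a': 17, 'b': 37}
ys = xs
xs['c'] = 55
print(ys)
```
{'a': 17, 'b': 37, 'c': 55}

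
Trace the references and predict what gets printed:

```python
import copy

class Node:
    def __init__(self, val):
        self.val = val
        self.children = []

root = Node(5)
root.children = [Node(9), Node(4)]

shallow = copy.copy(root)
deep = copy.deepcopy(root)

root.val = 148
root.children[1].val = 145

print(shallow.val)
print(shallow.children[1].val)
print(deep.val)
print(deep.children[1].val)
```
5
145
5
4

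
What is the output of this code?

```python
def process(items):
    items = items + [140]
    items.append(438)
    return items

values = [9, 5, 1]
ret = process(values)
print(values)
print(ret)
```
[9, 5, 1]
[9, 5, 1, 140, 438]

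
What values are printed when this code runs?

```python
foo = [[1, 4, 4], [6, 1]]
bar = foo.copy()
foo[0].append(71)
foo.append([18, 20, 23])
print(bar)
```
[[1, 4, 4, 71], [6, 1]]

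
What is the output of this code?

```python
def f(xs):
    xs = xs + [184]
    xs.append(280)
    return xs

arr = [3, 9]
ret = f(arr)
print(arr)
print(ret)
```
[3, 9]
[3, 9, 184, 280]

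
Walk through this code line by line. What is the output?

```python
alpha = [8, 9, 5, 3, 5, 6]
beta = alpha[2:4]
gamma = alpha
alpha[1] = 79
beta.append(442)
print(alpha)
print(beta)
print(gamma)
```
[8, 79, 5, 3, 5, 6]
[5, 3, 442]
[8, 79, 5, 3, 5, 6]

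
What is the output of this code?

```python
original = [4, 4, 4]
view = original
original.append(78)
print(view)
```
[4, 4, 4, 78]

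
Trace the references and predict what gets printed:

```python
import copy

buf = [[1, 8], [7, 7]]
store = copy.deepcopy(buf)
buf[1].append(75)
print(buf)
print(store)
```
[[1, 8], [7, 7, 75]]
[[1, 8], [7, 7]]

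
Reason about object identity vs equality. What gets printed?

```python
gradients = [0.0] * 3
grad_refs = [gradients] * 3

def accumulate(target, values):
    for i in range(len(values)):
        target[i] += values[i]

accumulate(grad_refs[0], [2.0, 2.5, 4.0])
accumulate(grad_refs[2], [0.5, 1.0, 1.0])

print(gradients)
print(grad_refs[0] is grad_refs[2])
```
[2.5, 3.5, 5.0]
True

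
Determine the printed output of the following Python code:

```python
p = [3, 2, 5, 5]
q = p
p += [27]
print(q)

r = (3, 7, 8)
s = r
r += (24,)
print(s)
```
[3, 2, 5, 5, 27]
(3, 7, 8)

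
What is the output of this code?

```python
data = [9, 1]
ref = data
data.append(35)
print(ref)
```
[9, 1, 35]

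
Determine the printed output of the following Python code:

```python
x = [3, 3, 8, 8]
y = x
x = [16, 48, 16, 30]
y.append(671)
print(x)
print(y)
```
[16, 48, 16, 30]
[3, 3, 8, 8, 671]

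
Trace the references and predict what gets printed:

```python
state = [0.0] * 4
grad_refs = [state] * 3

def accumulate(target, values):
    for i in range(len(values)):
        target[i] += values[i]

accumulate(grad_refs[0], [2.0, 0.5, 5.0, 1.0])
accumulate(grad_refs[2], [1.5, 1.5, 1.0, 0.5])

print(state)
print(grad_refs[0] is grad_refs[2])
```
[3.5, 2.0, 6.0, 1.5]
True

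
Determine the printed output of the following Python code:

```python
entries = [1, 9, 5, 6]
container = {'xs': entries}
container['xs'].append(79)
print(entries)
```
[1, 9, 5, 6, 79]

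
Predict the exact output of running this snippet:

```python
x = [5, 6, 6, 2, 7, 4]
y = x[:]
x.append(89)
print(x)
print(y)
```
[5, 6, 6, 2, 7, 4, 89]
[5, 6, 6, 2, 7, 4]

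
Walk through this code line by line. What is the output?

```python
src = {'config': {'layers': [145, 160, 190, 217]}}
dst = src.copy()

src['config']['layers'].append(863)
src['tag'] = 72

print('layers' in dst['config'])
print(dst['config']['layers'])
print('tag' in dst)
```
True
[145, 160, 190, 217, 863]
False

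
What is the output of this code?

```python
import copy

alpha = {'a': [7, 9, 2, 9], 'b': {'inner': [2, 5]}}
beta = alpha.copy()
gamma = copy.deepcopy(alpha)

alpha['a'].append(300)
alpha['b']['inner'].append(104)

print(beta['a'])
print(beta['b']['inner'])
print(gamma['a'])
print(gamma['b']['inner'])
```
[7, 9, 2, 9, 300]
[2, 5, 104]
[7, 9, 2, 9]
[2, 5]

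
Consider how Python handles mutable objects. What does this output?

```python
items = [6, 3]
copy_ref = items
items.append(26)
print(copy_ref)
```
[6, 3, 26]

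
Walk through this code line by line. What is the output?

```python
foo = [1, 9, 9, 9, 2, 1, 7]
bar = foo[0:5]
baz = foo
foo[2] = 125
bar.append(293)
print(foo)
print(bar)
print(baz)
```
[1, 9, 125, 9, 2, 1, 7]
[1, 9, 9, 9, 2, 293]
[1, 9, 125, 9, 2, 1, 7]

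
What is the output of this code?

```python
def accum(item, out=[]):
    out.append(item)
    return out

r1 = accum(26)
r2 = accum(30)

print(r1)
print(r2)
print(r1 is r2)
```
[26, 30]
[26, 30]
True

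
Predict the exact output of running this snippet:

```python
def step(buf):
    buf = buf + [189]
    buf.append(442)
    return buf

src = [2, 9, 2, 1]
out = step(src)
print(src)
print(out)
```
[2, 9, 2, 1]
[2, 9, 2, 1, 189, 442]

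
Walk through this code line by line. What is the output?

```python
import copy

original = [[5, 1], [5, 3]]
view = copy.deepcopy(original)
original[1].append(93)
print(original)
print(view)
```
[[5, 1], [5, 3, 93]]
[[5, 1], [5, 3]]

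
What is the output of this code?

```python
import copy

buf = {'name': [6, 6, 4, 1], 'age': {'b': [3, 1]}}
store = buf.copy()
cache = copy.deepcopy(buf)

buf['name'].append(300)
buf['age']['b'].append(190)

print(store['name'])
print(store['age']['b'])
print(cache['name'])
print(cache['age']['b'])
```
[6, 6, 4, 1, 300]
[3, 1, 190]
[6, 6, 4, 1]
[3, 1]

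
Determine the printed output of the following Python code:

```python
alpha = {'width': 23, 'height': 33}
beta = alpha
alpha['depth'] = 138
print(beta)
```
{'width': 23, 'height': 33, 'depth': 138}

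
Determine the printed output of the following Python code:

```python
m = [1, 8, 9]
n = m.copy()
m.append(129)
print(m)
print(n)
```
[1, 8, 9, 129]
[1, 8, 9]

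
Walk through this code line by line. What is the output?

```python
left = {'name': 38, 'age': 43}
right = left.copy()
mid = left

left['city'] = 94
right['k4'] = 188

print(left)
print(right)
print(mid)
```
{'name': 38, 'age': 43, 'city': 94}
{'name': 38, 'age': 43, 'k4': 188}
{'name': 38, 'age': 43, 'city': 94}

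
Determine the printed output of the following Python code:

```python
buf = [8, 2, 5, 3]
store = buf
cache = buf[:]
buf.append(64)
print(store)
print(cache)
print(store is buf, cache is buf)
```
[8, 2, 5, 3, 64]
[8, 2, 5, 3]
True False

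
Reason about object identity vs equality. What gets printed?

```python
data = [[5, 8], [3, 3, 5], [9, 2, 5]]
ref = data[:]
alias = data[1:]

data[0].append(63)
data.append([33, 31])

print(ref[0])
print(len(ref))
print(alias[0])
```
[5, 8, 63]
3
[3, 3, 5]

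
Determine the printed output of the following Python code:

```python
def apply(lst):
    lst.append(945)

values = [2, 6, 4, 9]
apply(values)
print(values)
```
[2, 6, 4, 9, 945]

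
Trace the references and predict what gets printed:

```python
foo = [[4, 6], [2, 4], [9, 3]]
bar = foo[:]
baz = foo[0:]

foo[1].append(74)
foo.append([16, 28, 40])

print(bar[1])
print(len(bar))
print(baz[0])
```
[2, 4, 74]
3
[4, 6]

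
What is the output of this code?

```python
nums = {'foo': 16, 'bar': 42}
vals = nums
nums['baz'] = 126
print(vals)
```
{'foo': 16, 'bar': 42, 'baz': 126}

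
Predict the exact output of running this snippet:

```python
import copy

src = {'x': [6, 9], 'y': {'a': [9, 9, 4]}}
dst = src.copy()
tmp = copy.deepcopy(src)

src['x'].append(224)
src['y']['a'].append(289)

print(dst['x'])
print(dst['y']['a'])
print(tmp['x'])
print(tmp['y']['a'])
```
[6, 9, 224]
[9, 9, 4, 289]
[6, 9]
[9, 9, 4]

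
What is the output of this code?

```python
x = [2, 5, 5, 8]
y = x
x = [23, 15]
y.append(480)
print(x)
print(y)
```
[23, 15]
[2, 5, 5, 8, 480]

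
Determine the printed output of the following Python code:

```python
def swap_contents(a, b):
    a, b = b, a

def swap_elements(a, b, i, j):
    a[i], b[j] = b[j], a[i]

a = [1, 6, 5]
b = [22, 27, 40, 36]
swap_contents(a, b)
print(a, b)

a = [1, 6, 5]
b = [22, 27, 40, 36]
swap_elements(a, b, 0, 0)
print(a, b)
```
[1, 6, 5] [22, 27, 40, 36]
[22, 6, 5] [1, 27, 40, 36]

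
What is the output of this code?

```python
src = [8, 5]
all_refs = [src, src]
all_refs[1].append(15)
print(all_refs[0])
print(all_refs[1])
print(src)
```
[8, 5, 15]
[8, 5, 15]
[8, 5, 15]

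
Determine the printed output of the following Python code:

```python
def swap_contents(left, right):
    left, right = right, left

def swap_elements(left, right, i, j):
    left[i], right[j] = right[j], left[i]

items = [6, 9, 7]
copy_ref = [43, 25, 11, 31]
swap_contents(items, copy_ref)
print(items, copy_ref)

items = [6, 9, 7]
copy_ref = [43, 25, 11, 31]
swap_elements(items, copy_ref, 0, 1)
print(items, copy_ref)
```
[6, 9, 7] [43, 25, 11, 31]
[25, 9, 7] [43, 6, 11, 31]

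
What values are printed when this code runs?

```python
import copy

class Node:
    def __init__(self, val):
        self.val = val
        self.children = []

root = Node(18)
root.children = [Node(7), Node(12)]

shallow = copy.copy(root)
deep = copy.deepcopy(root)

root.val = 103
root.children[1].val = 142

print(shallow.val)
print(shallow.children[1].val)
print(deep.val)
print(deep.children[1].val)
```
18
142
18
12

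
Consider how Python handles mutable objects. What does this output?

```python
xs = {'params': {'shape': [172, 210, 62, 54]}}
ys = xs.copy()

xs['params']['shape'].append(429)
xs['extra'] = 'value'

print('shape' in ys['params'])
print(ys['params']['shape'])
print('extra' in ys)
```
True
[172, 210, 62, 54, 429]
False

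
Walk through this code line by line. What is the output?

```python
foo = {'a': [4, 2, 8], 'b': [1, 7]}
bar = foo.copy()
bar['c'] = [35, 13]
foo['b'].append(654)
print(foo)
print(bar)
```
{'a': [4, 2, 8], 'b': [1, 7, 654]}
{'a': [4, 2, 8], 'b': [1, 7, 654], 'c': [35, 13]}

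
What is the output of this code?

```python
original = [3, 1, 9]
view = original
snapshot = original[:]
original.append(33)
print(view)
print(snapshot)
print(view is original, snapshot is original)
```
[3, 1, 9, 33]
[3, 1, 9]
True False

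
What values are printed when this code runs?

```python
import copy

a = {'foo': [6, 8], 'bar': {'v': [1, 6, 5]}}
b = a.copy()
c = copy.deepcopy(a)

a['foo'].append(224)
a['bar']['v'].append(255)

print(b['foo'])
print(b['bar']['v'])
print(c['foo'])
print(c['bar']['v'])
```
[6, 8, 224]
[1, 6, 5, 255]
[6, 8]
[1, 6, 5]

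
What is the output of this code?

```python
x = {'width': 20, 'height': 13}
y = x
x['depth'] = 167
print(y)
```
{'width': 20, 'height': 13, 'depth': 167}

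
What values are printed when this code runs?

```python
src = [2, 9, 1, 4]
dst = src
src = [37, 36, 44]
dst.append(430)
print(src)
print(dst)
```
[37, 36, 44]
[2, 9, 1, 4, 430]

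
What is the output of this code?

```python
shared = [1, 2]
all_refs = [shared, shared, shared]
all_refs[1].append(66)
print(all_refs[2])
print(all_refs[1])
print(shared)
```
[1, 2, 66]
[1, 2, 66]
[1, 2, 66]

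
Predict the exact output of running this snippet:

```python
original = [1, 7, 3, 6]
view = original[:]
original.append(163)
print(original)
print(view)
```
[1, 7, 3, 6, 163]
[1, 7, 3, 6]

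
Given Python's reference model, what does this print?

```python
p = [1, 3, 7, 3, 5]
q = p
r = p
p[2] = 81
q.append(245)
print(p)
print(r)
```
[1, 3, 81, 3, 5, 245]
[1, 3, 81, 3, 5, 245]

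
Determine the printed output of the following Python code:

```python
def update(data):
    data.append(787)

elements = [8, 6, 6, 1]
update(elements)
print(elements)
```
[8, 6, 6, 1, 787]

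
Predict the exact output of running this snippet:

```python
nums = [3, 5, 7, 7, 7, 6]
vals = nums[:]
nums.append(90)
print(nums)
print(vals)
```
[3, 5, 7, 7, 7, 6, 90]
[3, 5, 7, 7, 7, 6]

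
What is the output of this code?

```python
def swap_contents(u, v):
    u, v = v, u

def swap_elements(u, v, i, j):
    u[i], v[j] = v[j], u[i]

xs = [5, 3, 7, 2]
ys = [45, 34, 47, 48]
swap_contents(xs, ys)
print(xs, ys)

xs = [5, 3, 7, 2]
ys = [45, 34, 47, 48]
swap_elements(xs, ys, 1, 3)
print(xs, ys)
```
[5, 3, 7, 2] [45, 34, 47, 48]
[5, 48, 7, 2] [45, 34, 47, 3]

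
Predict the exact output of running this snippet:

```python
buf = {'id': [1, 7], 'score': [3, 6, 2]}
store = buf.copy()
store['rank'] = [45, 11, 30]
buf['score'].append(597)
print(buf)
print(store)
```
{'id': [1, 7], 'score': [3, 6, 2, 597]}
{'id': [1, 7], 'score': [3, 6, 2, 597], 'rank': [45, 11, 30]}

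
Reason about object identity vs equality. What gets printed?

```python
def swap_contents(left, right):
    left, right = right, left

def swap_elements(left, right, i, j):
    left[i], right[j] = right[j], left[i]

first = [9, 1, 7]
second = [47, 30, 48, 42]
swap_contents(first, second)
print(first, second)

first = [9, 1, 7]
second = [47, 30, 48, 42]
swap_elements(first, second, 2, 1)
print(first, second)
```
[9, 1, 7] [47, 30, 48, 42]
[9, 1, 30] [47, 7, 48, 42]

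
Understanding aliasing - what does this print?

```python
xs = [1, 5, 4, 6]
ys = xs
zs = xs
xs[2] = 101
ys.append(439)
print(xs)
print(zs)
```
[1, 5, 101, 6, 439]
[1, 5, 101, 6, 439]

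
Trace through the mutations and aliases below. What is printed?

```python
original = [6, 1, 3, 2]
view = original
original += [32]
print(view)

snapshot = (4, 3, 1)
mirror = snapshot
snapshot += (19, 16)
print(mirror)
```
[6, 1, 3, 2, 32]
(4, 3, 1)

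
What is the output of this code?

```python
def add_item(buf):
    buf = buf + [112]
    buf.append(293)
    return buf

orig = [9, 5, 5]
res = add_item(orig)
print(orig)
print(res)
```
[9, 5, 5]
[9, 5, 5, 112, 293]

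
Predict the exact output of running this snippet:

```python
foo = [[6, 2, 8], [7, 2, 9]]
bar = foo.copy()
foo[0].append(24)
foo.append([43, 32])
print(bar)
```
[[6, 2, 8, 24], [7, 2, 9]]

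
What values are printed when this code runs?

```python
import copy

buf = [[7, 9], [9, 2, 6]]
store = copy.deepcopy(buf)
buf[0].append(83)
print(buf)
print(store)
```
[[7, 9, 83], [9, 2, 6]]
[[7, 9], [9, 2, 6]]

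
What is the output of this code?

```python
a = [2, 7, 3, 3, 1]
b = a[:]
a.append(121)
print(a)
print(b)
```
[2, 7, 3, 3, 1, 121]
[2, 7, 3, 3, 1]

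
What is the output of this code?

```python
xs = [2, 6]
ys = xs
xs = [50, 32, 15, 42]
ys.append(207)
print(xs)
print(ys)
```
[50, 32, 15, 42]
[2, 6, 207]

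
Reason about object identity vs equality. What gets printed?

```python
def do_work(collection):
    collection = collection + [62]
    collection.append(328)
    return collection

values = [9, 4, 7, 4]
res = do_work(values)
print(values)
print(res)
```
[9, 4, 7, 4]
[9, 4, 7, 4, 62, 328]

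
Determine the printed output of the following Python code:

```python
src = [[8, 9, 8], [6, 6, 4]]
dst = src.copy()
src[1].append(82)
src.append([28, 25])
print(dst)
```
[[8, 9, 8], [6, 6, 4, 82]]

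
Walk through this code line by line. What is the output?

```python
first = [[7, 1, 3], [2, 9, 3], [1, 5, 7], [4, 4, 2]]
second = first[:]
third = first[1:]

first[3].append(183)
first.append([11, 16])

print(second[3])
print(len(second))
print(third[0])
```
[4, 4, 2, 183]
4
[2, 9, 3]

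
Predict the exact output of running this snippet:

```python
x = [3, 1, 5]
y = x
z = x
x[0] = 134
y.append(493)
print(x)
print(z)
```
[134, 1, 5, 493]
[134, 1, 5, 493]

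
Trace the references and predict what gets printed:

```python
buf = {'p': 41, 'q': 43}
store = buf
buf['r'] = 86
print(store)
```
{'p': 41, 'q': 43, 'r': 86}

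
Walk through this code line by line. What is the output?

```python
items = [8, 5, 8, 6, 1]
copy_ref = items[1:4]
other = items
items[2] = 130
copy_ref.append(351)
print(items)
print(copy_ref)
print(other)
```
[8, 5, 130, 6, 1]
[5, 8, 6, 351]
[8, 5, 130, 6, 1]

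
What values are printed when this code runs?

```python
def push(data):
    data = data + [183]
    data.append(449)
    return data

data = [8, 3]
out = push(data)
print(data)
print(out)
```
[8, 3]
[8, 3, 183, 449]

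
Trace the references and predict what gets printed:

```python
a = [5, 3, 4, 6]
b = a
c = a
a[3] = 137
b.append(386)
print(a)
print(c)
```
[5, 3, 4, 137, 386]
[5, 3, 4, 137, 386]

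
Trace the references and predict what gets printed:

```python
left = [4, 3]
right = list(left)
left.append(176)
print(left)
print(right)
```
[4, 3, 176]
[4, 3]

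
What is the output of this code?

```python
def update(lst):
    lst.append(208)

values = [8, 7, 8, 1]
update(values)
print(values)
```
[8, 7, 8, 1, 208]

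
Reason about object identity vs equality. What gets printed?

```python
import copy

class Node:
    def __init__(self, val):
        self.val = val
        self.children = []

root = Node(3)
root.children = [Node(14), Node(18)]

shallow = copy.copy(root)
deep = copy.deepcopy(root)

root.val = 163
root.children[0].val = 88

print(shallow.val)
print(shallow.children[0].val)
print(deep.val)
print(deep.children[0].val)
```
3
88
3
14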